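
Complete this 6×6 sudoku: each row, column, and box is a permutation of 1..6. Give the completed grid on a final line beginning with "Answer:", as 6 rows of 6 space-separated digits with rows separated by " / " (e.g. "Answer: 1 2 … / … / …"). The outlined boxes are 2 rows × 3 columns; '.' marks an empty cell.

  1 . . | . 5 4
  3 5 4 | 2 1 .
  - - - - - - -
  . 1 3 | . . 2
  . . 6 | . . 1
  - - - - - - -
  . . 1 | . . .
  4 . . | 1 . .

Step 1. [r5c1∈{2,5,6}] r5c1 is the only open cell in col 1 admitting 6, so r5c1=6.
Step 2. [r4c2∈{2,4}] r4c2 is the only open cell in col 2 admitting 4. So r4c2=4.
Step 3. [r1c4∈{3,6}] r1c4 is the only open cell in row 1 admitting 3. So r1c4=3.
Step 4. [r4c4∈{5}] r4c4 has the single candidate 5 ⇒ r4c4=5.
Step 5. [r4c5∈{3}] r4c5 is down to just 3. So r4c5=3.
Step 6. [r1c3∈{2}] nothing but 2 survives at r1c3. So r1c3=2.
Step 7. [r3c4∈{4,6}] r3c4 is the only open cell in col 4 admitting 6, so r3c4=6.
Step 8. [r6c5∈{2,6}] 6 has one home in col 5: r6c5, so r6c5=6.
Step 9. [r6c2∈{2,3}] across row 6, 2 lands solely at r6c2, so r6c2=2.
Step 10. [r6c6∈{3,5}] row 6 places 3 nowhere but r6c6. So r6c6=3.
Step 11. [r5c4∈{4}] r5c4 is down to just 4 ⇒ r5c4=4.
Step 12. [r5c5∈{2}] r5c5 has the single candidate 2, so r5c5=2.
Step 13. [r6c3∈{5}] r6c3's peers cover all but 5 ⇒ r6c3=5.
Step 14. [r4c1∈{2}] only 2 remains possible at r4c1. So r4c1=2.
Step 15. [r1c2∈{6}] r1c2 has the single candidate 6, so r1c2=6.
Step 16. [r5c2∈{3}] r5c2's peers cover all but 3, so r5c2=3.
Step 17. [r3c1∈{5}] nothing but 5 survives at r3c1. So r3c1=5.
Step 18. [r5c6∈{5}] r5c6 is down to just 5. So r5c6=5.
Step 19. [r2c6∈{6}] nothing but 6 survives at r2c6, so r2c6=6.
Step 20. [r3c5∈{4}] r3c5's peers cover all but 4 ⇒ r3c5=4.

Answer: 1 6 2 3 5 4 / 3 5 4 2 1 6 / 5 1 3 6 4 2 / 2 4 6 5 3 1 / 6 3 1 4 2 5 / 4 2 5 1 6 3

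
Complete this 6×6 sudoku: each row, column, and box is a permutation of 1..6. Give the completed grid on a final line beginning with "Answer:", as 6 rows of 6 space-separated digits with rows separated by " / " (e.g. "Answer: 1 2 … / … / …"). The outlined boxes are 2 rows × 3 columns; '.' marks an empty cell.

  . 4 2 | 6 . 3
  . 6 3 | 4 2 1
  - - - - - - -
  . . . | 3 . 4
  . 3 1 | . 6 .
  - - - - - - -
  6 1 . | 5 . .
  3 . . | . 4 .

Step 1. [r6c2∈{2,5}] box 5 places 2 nowhere but r6c2. So r6c2=2.
Step 2. [r3c2∈{5}] r3c2 has the single candidate 5, so r3c2=5.
Step 3. [r4c4∈{2}] only 2 remains possible at r4c4, so r4c4=2.
Step 4. [r2c1∈{5}] only 5 remains possible at r2c1, so r2c1=5.
Step 5. [r5c5∈{3}] only 3 remains possible at r5c5. So r5c5=3.
Step 6. [r4c6∈{5}] r4c6 is down to just 5, so r4c6=5.
Step 7. [r5c6∈{2}] nothing but 2 survives at r5c6. So r5c6=2.
Step 8. [r1c1∈{1}] r1c1 is down to just 1, so r1c1=1.
Step 9. [r6c6∈{6}] only 6 remains possible at r6c6. So r6c6=6.
Step 10. [r3c3∈{6}] only 6 remains possible at r3c3. So r3c3=6.
Step 11. [r4c1∈{4}] r4c1 has the single candidate 4. So r4c1=4.
Step 12. [r3c5∈{1}] r3c5's peers cover all but 1. So r3c5=1.
Step 13. [r5c3∈{4}] nothing but 4 survives at r5c3. So r5c3=4.
Step 14. [r6c4∈{1}] nothing but 1 survives at r6c4. So r6c4=1.
Step 15. [r6c3∈{5}] only 5 remains possible at r6c3 ⇒ r6c3=5.
Step 16. [r3c1∈{2}] only 2 remains possible at r3c1, so r3c1=2.
Step 17. [r1c5∈{5}] r1c5 is down to just 5, so r1c5=5.

Answer: 1 4 2 6 5 3 / 5 6 3 4 2 1 / 2 5 6 3 1 4 / 4 3 1 2 6 5 / 6 1 4 5 3 2 / 3 2 5 1 4 6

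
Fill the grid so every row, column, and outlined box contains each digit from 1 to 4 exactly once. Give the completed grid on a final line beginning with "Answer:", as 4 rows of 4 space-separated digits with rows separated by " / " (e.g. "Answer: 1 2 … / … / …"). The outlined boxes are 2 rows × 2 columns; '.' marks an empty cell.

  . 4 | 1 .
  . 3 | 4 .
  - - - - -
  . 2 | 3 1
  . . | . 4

Step 1. [r2c4∈{2}] nothing but 2 survives at r2c4. So r2c4=2.
Step 2. [r2c1∈{1}] only 1 remains possible at r2c1, so r2c1=1.
Step 3. [r3c1∈{4}] r3c1 has the single candidate 4. So r3c1=4.
Step 4. [r4c2∈{1}] r4c2's peers cover all but 1, so r4c2=1.
Step 5. [r1c1∈{2}] only 2 remains possible at r1c1, so r1c1=2.
Step 6. [r4c1∈{3}] r4c1 has the single candidate 3. So r4c1=3.
Step 7. [r1c4∈{3}] only 3 remains possible at r1c4, so r1c4=3.
Step 8. [r4c3∈{2}] r4c3 is down to just 2. So r4c3=2.

Answer: 2 4 1 3 / 1 3 4 2 / 4 2 3 1 / 3 1 2 4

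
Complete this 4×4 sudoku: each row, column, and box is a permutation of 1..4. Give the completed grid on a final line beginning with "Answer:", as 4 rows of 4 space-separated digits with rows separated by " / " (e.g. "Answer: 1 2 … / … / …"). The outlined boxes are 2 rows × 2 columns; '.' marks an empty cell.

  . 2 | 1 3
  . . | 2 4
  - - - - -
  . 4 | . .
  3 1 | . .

Step 1. [r3c4∈{1,2}] r3c4 is the only open cell in row 3 admitting 1. So r3c4=1.
Step 2. [r1c1∈{4}] r1c1 has the single candidate 4. So r1c1=4.
Step 3. [r4c4∈{2}] r4c4 is down to just 2 ⇒ r4c4=2.
Step 4. [r3c1∈{2}] nothing but 2 survives at r3c1. So r3c1=2.
Step 5. [r2c2∈{3}] r2c2's peers cover all but 3 ⇒ r2c2=3.
Step 6. [r3c3∈{3}] r3c3's peers cover all but 3 ⇒ r3c3=3.
Step 7. [r2c1∈{1}] r2c1 has the single candidate 1 ⇒ r2c1=1.
Step 8. [r4c3∈{4}] r4c3 has the single candidate 4, so r4c3=4.

Answer: 4 2 1 3 / 1 3 2 4 / 2 4 3 1 / 3 1 4 2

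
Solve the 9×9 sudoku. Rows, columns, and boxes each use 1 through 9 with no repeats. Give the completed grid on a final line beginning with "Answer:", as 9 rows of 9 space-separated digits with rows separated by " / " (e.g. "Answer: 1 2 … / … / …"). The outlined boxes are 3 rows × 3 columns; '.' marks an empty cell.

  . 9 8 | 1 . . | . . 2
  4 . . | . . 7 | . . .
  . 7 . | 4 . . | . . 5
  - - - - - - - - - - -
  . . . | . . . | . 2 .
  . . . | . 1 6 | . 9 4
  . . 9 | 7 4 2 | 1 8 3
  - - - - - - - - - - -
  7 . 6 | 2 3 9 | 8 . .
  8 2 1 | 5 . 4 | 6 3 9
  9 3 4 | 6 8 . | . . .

Step 1. [r7c2∈{5}] only 5 remains possible at r7c2 ⇒ r7c2=5.
Step 2. [r6c1∈{5,6}] in row 6, 5 fits only at r6c1. So r6c1=5.
Step 3. [r4c9∈{6,7}] box 6 places 6 nowhere but r4c9, so r4c9=6.
Step 4. [r7c9∈{1}] nothing but 1 survives at r7c9. So r7c9=1.
Step 5. [r2c3∈{2,3,5}] r2c3 is the only open cell in col 3 admitting 5. So r2c3=5.
Step 6. [r3c6∈{3,8}] row 3 places 8 nowhere but r3c6. So r3c6=8.
Step 7. [r5c7∈{5,7}] r5c7 is the only open cell in row 5 admitting 5, so r5c7=5.
Step 8. [r1c7∈{3,4,7}] r1c7 is the only open cell in col 7 admitting 4, so r1c7=4.
Step 9. [r2c5∈{2,6,9}] in row 2, 2 fits only at r2c5, so r2c5=2.
Step 10. [r5c3∈{2,3,7}] in row 5, 7 fits only at r5c3. So r5c3=7.
Step 11. [r4c3∈{3}] r4c3 is down to just 3 ⇒ r4c3=3.
Step 12. [r1c6∈{3,5}] across col 6, 3 lands solely at r1c6. So r1c6=3.
Step 13. [r3c1∈{1,2,3,6}] col 1 places 3 nowhere but r3c1. So r3c1=3.
Step 14. [r2c2∈{1,6}] 1 has one home in box 1: r2c2, so r2c2=1.
Step 15. [r2c4∈{9}] r2c4's peers cover all but 9. So r2c4=9.
Step 16. [r1c8∈{6,7}] row 1 places 7 nowhere but r1c8, so r1c8=7.
Step 17. [r3c5∈{6}] r3c5's peers cover all but 6 ⇒ r3c5=6.
Step 18. [r4c4∈{8}] r4c4's peers cover all but 8, so r4c4=8.
Step 19. [r1c5∈{5}] only 5 remains possible at r1c5. So r1c5=5.
Step 20. [r9c9∈{7}] r9c9's peers cover all but 7, so r9c9=7.
Step 21. [r9c6∈{1}] nothing but 1 survives at r9c6. So r9c6=1.
Step 22. [r4c1∈{1}] nothing but 1 survives at r4c1 ⇒ r4c1=1.
Step 23. [r4c6∈{5}] r4c6's peers cover all but 5. So r4c6=5.
Step 24. [r7c8∈{4}] r7c8 is down to just 4, so r7c8=4.
Step 25. [r3c8∈{1}] r3c8's peers cover all but 1, so r3c8=1.
Step 26. [r9c7∈{2}] r9c7 has the single candidate 2. So r9c7=2.
Step 27. [r8c5∈{7}] r8c5 has the single candidate 7 ⇒ r8c5=7.
Step 28. [r4c5∈{9}] only 9 remains possible at r4c5. So r4c5=9.
Step 29. [r9c8∈{5}] r9c8 is down to just 5. So r9c8=5.
Step 30. [r3c3∈{2}] r3c3 is down to just 2, so r3c3=2.
Step 31. [r2c7∈{3}] r2c7's peers cover all but 3 ⇒ r2c7=3.
Step 32. [r2c8∈{6}] r2c8 is down to just 6 ⇒ r2c8=6.
Step 33. [r1c1∈{6}] only 6 remains possible at r1c1 ⇒ r1c1=6.
Step 34. [r5c4∈{3}] r5c4 has the single candidate 3 ⇒ r5c4=3.
Step 35. [r4c7∈{7}] nothing but 7 survives at r4c7. So r4c7=7.
Step 36. [r5c1∈{2}] r5c1 has the single candidate 2. So r5c1=2.
Step 37. [r2c9∈{8}] only 8 remains possible at r2c9 ⇒ r2c9=8.
Step 38. [r3c7∈{9}] r3c7 has the single candidate 9. So r3c7=9.
Step 39. [r4c2∈{4}] nothing but 4 survives at r4c2 ⇒ r4c2=4.
Step 40. [r6c2∈{6}] r6c2's peers cover all but 6, so r6c2=6.
Step 41. [r5c2∈{8}] r5c2's peers cover all but 8. So r5c2=8.

Answer: 6 9 8 1 5 3 4 7 2 / 4 1 5 9 2 7 3 6 8 / 3 7 2 4 6 8 9 1 5 / 1 4 3 8 9 5 7 2 6 / 2 8 7 3 1 6 5 9 4 / 5 6 9 7 4 2 1 8 3 / 7 5 6 2 3 9 8 4 1 / 8 2 1 5 7 4 6 3 9 / 9 3 4 6 8 1 2 5 7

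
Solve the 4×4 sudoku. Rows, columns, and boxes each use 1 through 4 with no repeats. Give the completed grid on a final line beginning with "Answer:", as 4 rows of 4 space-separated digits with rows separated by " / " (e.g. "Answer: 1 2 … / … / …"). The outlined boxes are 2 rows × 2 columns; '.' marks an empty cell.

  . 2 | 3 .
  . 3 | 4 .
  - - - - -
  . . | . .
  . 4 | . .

Step 1. [r2c1∈{1}] r2c1 is down to just 1 ⇒ r2c1=1.
Step 2. [r3c4∈{1,2,3,4}] 4 has one home in row 3: r3c4, so r3c4=4.
Step 3. [r4c4∈{1,2,3}] across col 4, 3 lands solely at r4c4. So r4c4=3.
Step 4. [r4c1∈{2}] nothing but 2 survives at r4c1. So r4c1=2.
Step 5. [r3c2∈{1}] r3c2's peers cover all but 1. So r3c2=1.
Step 6. [r2c4∈{2}] nothing but 2 survives at r2c4, so r2c4=2.
Step 7. [r3c3∈{2}] r3c3 has the single candidate 2, so r3c3=2.
Step 8. [r1c4∈{1}] nothing but 1 survives at r1c4 ⇒ r1c4=1.
Step 9. [r4c3∈{1}] only 1 remains possible at r4c3, so r4c3=1.
Step 10. [r3c1∈{3}] r3c1 is down to just 3, so r3c1=3.
Step 11. [r1c1∈{4}] r1c1 has the single candidate 4, so r1c1=4.

Answer: 4 2 3 1 / 1 3 4 2 / 3 1 2 4 / 2 4 1 3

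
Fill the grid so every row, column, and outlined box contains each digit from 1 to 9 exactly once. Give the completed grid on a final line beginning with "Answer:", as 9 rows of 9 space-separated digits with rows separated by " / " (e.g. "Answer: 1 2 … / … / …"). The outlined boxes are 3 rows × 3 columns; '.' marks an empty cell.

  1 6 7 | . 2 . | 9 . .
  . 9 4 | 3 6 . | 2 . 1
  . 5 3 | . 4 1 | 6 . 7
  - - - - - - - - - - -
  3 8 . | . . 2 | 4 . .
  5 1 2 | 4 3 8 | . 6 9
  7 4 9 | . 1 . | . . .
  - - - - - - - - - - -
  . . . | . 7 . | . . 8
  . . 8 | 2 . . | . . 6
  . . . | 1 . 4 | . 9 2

Step 1. [r1c6∈{5}] r1c6's peers cover all but 5 ⇒ r1c6=5.
Step 2. [r4c9∈{5}] nothing but 5 survives at r4c9 ⇒ r4c9=5.
Step 3. [r3c8∈{8}] r3c8's peers cover all but 8. So r3c8=8.
Step 4. [r7c3∈{1,5,6}] across col 3, 1 lands solely at r7c3, so r7c3=1.
Step 5. [r8c7∈{1,3,5,7}] across col 7, 1 lands solely at r8c7, so r8c7=1.
Step 6. [r6c6∈{6}] nothing but 6 survives at r6c6. So r6c6=6.
Step 7. [r9c3∈{5,6}] across col 3, 5 lands solely at r9c3. So r9c3=5.
Step 8. [r7c7∈{3,5}] 5 has one home in col 7: r7c7. So r7c7=5.
Step 9. [r6c9∈{3}] nothing but 3 survives at r6c9 ⇒ r6c9=3.
Step 10. [r9c7∈{3,7}] across col 7, 3 lands solely at r9c7 ⇒ r9c7=3.
Step 11. [r7c8∈{4}] r7c8's peers cover all but 4 ⇒ r7c8=4.
Step 12. [r7c2∈{2,3}] in col 2, 2 fits only at r7c2, so r7c2=2.
Step 13. [r3c4∈{9}] r3c4 has the single candidate 9. So r3c4=9.
Step 14. [r7c6∈{3,9}] across row 7, 3 lands solely at r7c6. So r7c6=3.
Step 15. [r7c1∈{6,9}] in row 7, 9 fits only at r7c1, so r7c1=9.
Step 16. [r8c8∈{7}] r8c8 is down to just 7, so r8c8=7.
Step 17. [r4c5∈{9}] r4c5 is down to just 9 ⇒ r4c5=9.
Step 18. [r8c1∈{4}] r8c1 has the single candidate 4, so r8c1=4.
Step 19. [r6c7∈{8}] r6c7 is down to just 8, so r6c7=8.
Step 20. [r8c5∈{5}] r8c5 is down to just 5 ⇒ r8c5=5.
Step 21. [r1c9∈{4}] r1c9's peers cover all but 4 ⇒ r1c9=4.
Step 22. [r9c1∈{6}] r9c1's peers cover all but 6. So r9c1=6.
Step 23. [r2c6∈{7}] r2c6 is down to just 7, so r2c6=7.
Step 24. [r6c4∈{5}] r6c4's peers cover all but 5. So r6c4=5.
Step 25. [r4c8∈{1}] r4c8 is down to just 1 ⇒ r4c8=1.
Step 26. [r2c1∈{8}] r2c1 has the single candidate 8, so r2c1=8.
Step 27. [r8c2∈{3}] r8c2's peers cover all but 3, so r8c2=3.
Step 28. [r4c4∈{7}] r4c4 is down to just 7. So r4c4=7.
Step 29. [r1c8∈{3}] only 3 remains possible at r1c8. So r1c8=3.
Step 30. [r7c4∈{6}] nothing but 6 survives at r7c4, so r7c4=6.
Step 31. [r9c2∈{7}] only 7 remains possible at r9c2. So r9c2=7.
Step 32. [r6c8∈{2}] nothing but 2 survives at r6c8 ⇒ r6c8=2.
Step 33. [r9c5∈{8}] nothing but 8 survives at r9c5. So r9c5=8.
Step 34. [r8c6∈{9}] nothing but 9 survives at r8c6. So r8c6=9.
Step 35. [r3c1∈{2}] only 2 remains possible at r3c1 ⇒ r3c1=2.
Step 36. [r2c8∈{5}] r2c8 has the single candidate 5 ⇒ r2c8=5.
Step 37. [r5c7∈{7}] only 7 remains possible at r5c7. So r5c7=7.
Step 38. [r1c4∈{8}] only 8 remains possible at r1c4 ⇒ r1c4=8.
Step 39. [r4c3∈{6}] r4c3 is down to just 6 ⇒ r4c3=6.

Answer: 1 6 7 8 2 5 9 3 4 / 8 9 4 3 6 7 2 5 1 / 2 5 3 9 4 1 6 8 7 / 3 8 6 7 9 2 4 1 5 / 5 1 2 4 3 8 7 6 9 / 7 4 9 5 1 6 8 2 3 / 9 2 1 6 7 3 5 4 8 / 4 3 8 2 5 9 1 7 6 / 6 7 5 1 8 4 3 9 2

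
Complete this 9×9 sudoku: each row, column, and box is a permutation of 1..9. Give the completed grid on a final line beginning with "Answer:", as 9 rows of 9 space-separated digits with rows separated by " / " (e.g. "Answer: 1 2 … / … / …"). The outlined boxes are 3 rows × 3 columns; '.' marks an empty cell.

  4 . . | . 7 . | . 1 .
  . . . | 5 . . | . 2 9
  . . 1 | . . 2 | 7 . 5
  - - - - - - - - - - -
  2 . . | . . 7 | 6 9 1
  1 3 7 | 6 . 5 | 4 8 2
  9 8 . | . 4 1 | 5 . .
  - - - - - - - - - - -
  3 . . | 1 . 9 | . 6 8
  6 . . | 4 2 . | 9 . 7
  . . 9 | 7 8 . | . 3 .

Step 1. [r9c1∈{5}] r9c1 has the single candidate 5. So r9c1=5.
Step 2. [r3c1∈{8}] r3c1's peers cover all but 8 ⇒ r3c1=8.
Step 3. [r1c9∈{3,6}] across col 9, 6 lands solely at r1c9 ⇒ r1c9=6.
Step 4. [r4c5∈{3}] r4c5 is down to just 3 ⇒ r4c5=3.
Step 5. [r3c4∈{3,9}] across row 3, 3 lands solely at r3c4. So r3c4=3.
Step 6. [r7c2∈{2,4,7}] in row 7, 7 fits only at r7c2. So r7c2=7.
Step 7. [r2c2∈{6}] r2c2 has the single candidate 6, so r2c2=6.
Step 8. [r1c6∈{8}] r1c6's peers cover all but 8, so r1c6=8.
Step 9. [r7c3∈{2,4}] row 7 places 4 nowhere but r7c3. So r7c3=4.
Step 10. [r9c2∈{1,2}] r9c2 is the only open cell in box 7 admitting 2. So r9c2=2.
Step 11. [r3c2∈{9}] nothing but 9 survives at r3c2. So r3c2=9.
Step 12. [r1c3∈{2,3,5}] 2 has one home in row 1: r1c3, so r1c3=2.
Step 13. [r2c7∈{3,8}] across row 2, 8 lands solely at r2c7, so r2c7=8.
Step 14. [r1c2∈{5}] nothing but 5 survives at r1c2, so r1c2=5.
Step 15. [r2c1∈{7}] r2c1's peers cover all but 7, so r2c1=7.
Step 16. [r2c3∈{3}] nothing but 3 survives at r2c3. So r2c3=3.
Step 17. [r8c8∈{5}] only 5 remains possible at r8c8 ⇒ r8c8=5.
Step 18. [r2c5∈{1}] nothing but 1 survives at r2c5 ⇒ r2c5=1.
Step 19. [r8c2∈{1}] only 1 remains possible at r8c2. So r8c2=1.
Step 20. [r2c6∈{4}] nothing but 4 survives at r2c6, so r2c6=4.
Step 21. [r3c8∈{4}] r3c8 has the single candidate 4 ⇒ r3c8=4.
Step 22. [r9c6∈{6}] r9c6's peers cover all but 6 ⇒ r9c6=6.
Step 23. [r4c2∈{4}] r4c2 has the single candidate 4. So r4c2=4.
Step 24. [r8c3∈{8}] r8c3 has the single candidate 8. So r8c3=8.
Step 25. [r7c7∈{2}] nothing but 2 survives at r7c7. So r7c7=2.
Step 26. [r7c5∈{5}] r7c5 is down to just 5 ⇒ r7c5=5.
Step 27. [r6c3∈{6}] r6c3 is down to just 6 ⇒ r6c3=6.
Step 28. [r6c4∈{2}] only 2 remains possible at r6c4, so r6c4=2.
Step 29. [r1c7∈{3}] r1c7's peers cover all but 3. So r1c7=3.
Step 30. [r8c6∈{3}] r8c6's peers cover all but 3, so r8c6=3.
Step 31. [r3c5∈{6}] nothing but 6 survives at r3c5. So r3c5=6.
Step 32. [r4c4∈{8}] nothing but 8 survives at r4c4 ⇒ r4c4=8.
Step 33. [r9c7∈{1}] nothing but 1 survives at r9c7. So r9c7=1.
Step 34. [r1c4∈{9}] nothing but 9 survives at r1c4 ⇒ r1c4=9.
Step 35. [r6c8∈{7}] only 7 remains possible at r6c8 ⇒ r6c8=7.
Step 36. [r6c9∈{3}] only 3 remains possible at r6c9. So r6c9=3.
Step 37. [r9c9∈{4}] only 4 remains possible at r9c9, so r9c9=4.
Step 38. [r4c3∈{5}] nothing but 5 survives at r4c3 ⇒ r4c3=5.
Step 39. [r5c5∈{9}] nothing but 9 survives at r5c5. So r5c5=9.

Answer: 4 5 2 9 7 8 3 1 6 / 7 6 3 5 1 4 8 2 9 / 8 9 1 3 6 2 7 4 5 / 2 4 5 8 3 7 6 9 1 / 1 3 7 6 9 5 4 8 2 / 9 8 6 2 4 1 5 7 3 / 3 7 4 1 5 9 2 6 8 / 6 1 8 4 2 3 9 5 7 / 5 2 9 7 8 6 1 3 4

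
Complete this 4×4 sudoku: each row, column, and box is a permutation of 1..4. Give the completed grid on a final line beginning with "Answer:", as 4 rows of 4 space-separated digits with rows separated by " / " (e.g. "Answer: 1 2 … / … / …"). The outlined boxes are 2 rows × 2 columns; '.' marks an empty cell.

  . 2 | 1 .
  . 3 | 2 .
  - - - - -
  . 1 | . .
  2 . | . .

Step 1. [r2c4∈{4}] only 4 remains possible at r2c4 ⇒ r2c4=4.
Step 2. [r3c1∈{3,4}] across col 1, 3 lands solely at r3c1 ⇒ r3c1=3.
Step 3. [r4c3∈{3,4}] in col 3, 3 fits only at r4c3. So r4c3=3.
Step 4. [r3c4∈{2}] r3c4 has the single candidate 2, so r3c4=2.
Step 5. [r3c3∈{4}] nothing but 4 survives at r3c3. So r3c3=4.
Step 6. [r1c1∈{4}] nothing but 4 survives at r1c1, so r1c1=4.
Step 7. [r2c1∈{1}] r2c1's peers cover all but 1 ⇒ r2c1=1.
Step 8. [r1c4∈{3}] r1c4 is down to just 3. So r1c4=3.
Step 9. [r4c4∈{1}] nothing but 1 survives at r4c4 ⇒ r4c4=1.
Step 10. [r4c2∈{4}] nothing but 4 survives at r4c2 ⇒ r4c2=4.

Answer: 4 2 1 3 / 1 3 2 4 / 3 1 4 2 / 2 4 3 1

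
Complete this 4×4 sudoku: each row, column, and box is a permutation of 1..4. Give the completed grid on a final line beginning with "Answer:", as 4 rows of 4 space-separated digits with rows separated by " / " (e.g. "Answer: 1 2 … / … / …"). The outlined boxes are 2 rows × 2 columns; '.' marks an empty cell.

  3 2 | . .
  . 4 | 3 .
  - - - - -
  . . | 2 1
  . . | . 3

Step 1. [r4c3∈{4}] nothing but 4 survives at r4c3 ⇒ r4c3=4.
Step 2. [r4c2∈{1}] only 1 remains possible at r4c2 ⇒ r4c2=1.
Step 3. [r1c3∈{1}] nothing but 1 survives at r1c3, so r1c3=1.
Step 4. [r3c1∈{4}] nothing but 4 survives at r3c1. So r3c1=4.
Step 5. [r3c2∈{3}] nothing but 3 survives at r3c2, so r3c2=3.
Step 6. [r4c1∈{2}] only 2 remains possible at r4c1, so r4c1=2.
Step 7. [r1c4∈{4}] only 4 remains possible at r1c4, so r1c4=4.
Step 8. [r2c4∈{2}] only 2 remains possible at r2c4, so r2c4=2.
Step 9. [r2c1∈{1}] only 1 remains possible at r2c1. So r2c1=1.

Answer: 3 2 1 4 / 1 4 3 2 / 4 3 2 1 / 2 1 4 3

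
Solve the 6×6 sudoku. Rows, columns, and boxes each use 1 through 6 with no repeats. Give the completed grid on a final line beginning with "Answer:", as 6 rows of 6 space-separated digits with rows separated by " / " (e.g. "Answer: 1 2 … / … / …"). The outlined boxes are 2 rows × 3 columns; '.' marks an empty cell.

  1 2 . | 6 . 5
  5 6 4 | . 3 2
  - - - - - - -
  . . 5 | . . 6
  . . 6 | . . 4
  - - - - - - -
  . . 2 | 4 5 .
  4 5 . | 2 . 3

Step 1. [r2c4∈{1}] r2c4 has the single candidate 1, so r2c4=1.
Step 2. [r3c4∈{3}] nothing but 3 survives at r3c4. So r3c4=3.
Step 3. [r3c1∈{2}] only 2 remains possible at r3c1, so r3c1=2.
Step 4. [r3c5∈{1}] only 1 remains possible at r3c5, so r3c5=1.
Step 5. [r4c2∈{1,3}] row 4 places 1 nowhere but r4c2. So r4c2=1.
Step 6. [r4c1∈{3}] r4c1 has the single candidate 3, so r4c1=3.
Step 7. [r5c2∈{3}] r5c2 is down to just 3 ⇒ r5c2=3.
Step 8. [r4c4∈{5}] r4c4 is down to just 5. So r4c4=5.
Step 9. [r6c5∈{6}] r6c5 is down to just 6 ⇒ r6c5=6.
Step 10. [r3c2∈{4}] r3c2 is down to just 4 ⇒ r3c2=4.
Step 11. [r6c3∈{1}] only 1 remains possible at r6c3 ⇒ r6c3=1.
Step 12. [r1c3∈{3}] r1c3 is down to just 3, so r1c3=3.
Step 13. [r5c6∈{1}] only 1 remains possible at r5c6. So r5c6=1.
Step 14. [r5c1∈{6}] only 6 remains possible at r5c1. So r5c1=6.
Step 15. [r4c5∈{2}] r4c5 is down to just 2 ⇒ r4c5=2.
Step 16. [r1c5∈{4}] r1c5 has the single candidate 4 ⇒ r1c5=4.

Answer: 1 2 3 6 4 5 / 5 6 4 1 3 2 / 2 4 5 3 1 6 / 3 1 6 5 2 4 / 6 3 2 4 5 1 / 4 5 1 2 6 3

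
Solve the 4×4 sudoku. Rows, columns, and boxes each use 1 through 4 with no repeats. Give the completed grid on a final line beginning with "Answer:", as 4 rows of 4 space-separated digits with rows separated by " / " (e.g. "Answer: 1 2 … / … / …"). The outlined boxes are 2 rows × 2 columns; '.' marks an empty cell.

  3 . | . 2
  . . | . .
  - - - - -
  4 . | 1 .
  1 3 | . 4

Step 1. [r1c3∈{4}] r1c3 has the single candidate 4 ⇒ r1c3=4.
Step 2. [r2c2∈{1,2,4}] r2c2 is the only open cell in row 2 admitting 4. So r2c2=4.
Step 3. [r3c4∈{3}] only 3 remains possible at r3c4. So r3c4=3.
Step 4. [r4c3∈{2}] r4c3 is down to just 2, so r4c3=2.
Step 5. [r1c2∈{1}] r1c2 has the single candidate 1. So r1c2=1.
Step 6. [r2c4∈{1}] only 1 remains possible at r2c4, so r2c4=1.
Step 7. [r2c1∈{2}] r2c1's peers cover all but 2. So r2c1=2.
Step 8. [r2c3∈{3}] only 3 remains possible at r2c3. So r2c3=3.
Step 9. [r3c2∈{2}] r3c2's peers cover all but 2 ⇒ r3c2=2.

Answer: 3 1 4 2 / 2 4 3 1 / 4 2 1 3 / 1 3 2 4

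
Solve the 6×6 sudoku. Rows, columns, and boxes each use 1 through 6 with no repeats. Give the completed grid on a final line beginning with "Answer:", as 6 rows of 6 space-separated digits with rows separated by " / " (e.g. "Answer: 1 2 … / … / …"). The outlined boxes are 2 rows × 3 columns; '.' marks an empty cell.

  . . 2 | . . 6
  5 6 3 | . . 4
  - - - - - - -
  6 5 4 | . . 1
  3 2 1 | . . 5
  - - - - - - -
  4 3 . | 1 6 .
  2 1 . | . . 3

Step 1. [r4c5∈{4}] r4c5 is down to just 4, so r4c5=4.
Step 2. [r6c5∈{5}] only 5 remains possible at r6c5 ⇒ r6c5=5.
Step 3. [r2c5∈{1,2}] r2c5 is the only open cell in row 2 admitting 1, so r2c5=1.
Step 4. [r1c5∈{3}] only 3 remains possible at r1c5 ⇒ r1c5=3.
Step 5. [r3c4∈{2,3}] in row 3, 3 fits only at r3c4 ⇒ r3c4=3.
Step 6. [r2c4∈{2}] r2c4's peers cover all but 2 ⇒ r2c4=2.
Step 7. [r1c2∈{4}] r1c2's peers cover all but 4 ⇒ r1c2=4.
Step 8. [r1c1∈{1}] r1c1 has the single candidate 1. So r1c1=1.
Step 9. [r6c4∈{4}] only 4 remains possible at r6c4 ⇒ r6c4=4.
Step 10. [r5c6∈{2}] r5c6's peers cover all but 2, so r5c6=2.
Step 11. [r6c3∈{6}] r6c3 is down to just 6. So r6c3=6.
Step 12. [r4c4∈{6}] nothing but 6 survives at r4c4. So r4c4=6.
Step 13. [r1c4∈{5}] nothing but 5 survives at r1c4, so r1c4=5.
Step 14. [r5c3∈{5}] nothing but 5 survives at r5c3, so r5c3=5.
Step 15. [r3c5∈{2}] only 2 remains possible at r3c5, so r3c5=2.

Answer: 1 4 2 5 3 6 / 5 6 3 2 1 4 / 6 5 4 3 2 1 / 3 2 1 6 4 5 / 4 3 5 1 6 2 / 2 1 6 4 5 3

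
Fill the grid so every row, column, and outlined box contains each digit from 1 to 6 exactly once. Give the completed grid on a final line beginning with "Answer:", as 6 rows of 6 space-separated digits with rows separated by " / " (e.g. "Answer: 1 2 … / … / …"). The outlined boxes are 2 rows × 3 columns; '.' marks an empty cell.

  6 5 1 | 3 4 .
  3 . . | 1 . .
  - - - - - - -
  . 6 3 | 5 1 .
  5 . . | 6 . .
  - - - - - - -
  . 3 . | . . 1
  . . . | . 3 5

Step 1. [r4c5∈{2}] only 2 remains possible at r4c5, so r4c5=2.
Step 2. [r4c3∈{4}] r4c3 is down to just 4, so r4c3=4.
Step 3. [r2c3∈{2}] nothing but 2 survives at r2c3, so r2c3=2.
Step 4. [r6c2∈{1,2,4}] r6c2 is the only open cell in col 2 admitting 2. So r6c2=2.
Step 5. [r5c5∈{6}] only 6 remains possible at r5c5 ⇒ r5c5=6.
Step 6. [r6c4∈{4}] r6c4 has the single candidate 4 ⇒ r6c4=4.
Step 7. [r6c1∈{1}] nothing but 1 survives at r6c1 ⇒ r6c1=1.
Step 8. [r2c5∈{5}] r2c5's peers cover all but 5. So r2c5=5.
Step 9. [r1c6∈{2}] r1c6 is down to just 2. So r1c6=2.
Step 10. [r5c4∈{2}] r5c4 is down to just 2 ⇒ r5c4=2.
Step 11. [r5c1∈{4}] only 4 remains possible at r5c1 ⇒ r5c1=4.
Step 12. [r4c6∈{3}] only 3 remains possible at r4c6 ⇒ r4c6=3.
Step 13. [r4c2∈{1}] r4c2 is down to just 1. So r4c2=1.
Step 14. [r3c1∈{2}] r3c1 is down to just 2, so r3c1=2.
Step 15. [r2c6∈{6}] r2c6 is down to just 6, so r2c6=6.
Step 16. [r5c3∈{5}] nothing but 5 survives at r5c3. So r5c3=5.
Step 17. [r2c2∈{4}] only 4 remains possible at r2c2 ⇒ r2c2=4.
Step 18. [r3c6∈{4}] r3c6 has the single candidate 4 ⇒ r3c6=4.
Step 19. [r6c3∈{6}] r6c3's peers cover all but 6. So r6c3=6.

Answer: 6 5 1 3 4 2 / 3 4 2 1 5 6 / 2 6 3 5 1 4 / 5 1 4 6 2 3 / 4 3 5 2 6 1 / 1 2 6 4 3 5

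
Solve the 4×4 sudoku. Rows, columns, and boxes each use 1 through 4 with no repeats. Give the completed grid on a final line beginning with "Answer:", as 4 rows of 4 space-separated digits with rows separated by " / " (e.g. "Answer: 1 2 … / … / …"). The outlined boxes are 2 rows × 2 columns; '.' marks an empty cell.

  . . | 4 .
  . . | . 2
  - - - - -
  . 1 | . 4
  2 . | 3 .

Step 1. [r1c4∈{1,3}] in col 4, 3 fits only at r1c4, so r1c4=3.
Step 2. [r2c1∈{1,3,4}] in col 1, 4 fits only at r2c1, so r2c1=4.
Step 3. [r4c4∈{1}] r4c4 is down to just 1. So r4c4=1.
Step 4. [r1c2∈{2}] r1c2 has the single candidate 2. So r1c2=2.
Step 5. [r2c3∈{1}] only 1 remains possible at r2c3 ⇒ r2c3=1.
Step 6. [r3c3∈{2}] r3c3 has the single candidate 2, so r3c3=2.
Step 7. [r1c1∈{1}] r1c1's peers cover all but 1 ⇒ r1c1=1.
Step 8. [r4c2∈{4}] only 4 remains possible at r4c2, so r4c2=4.
Step 9. [r2c2∈{3}] r2c2 is down to just 3. So r2c2=3.
Step 10. [r3c1∈{3}] r3c1 has the single candidate 3 ⇒ r3c1=3.

Answer: 1 2 4 3 / 4 3 1 2 / 3 1 2 4 / 2 4 3 1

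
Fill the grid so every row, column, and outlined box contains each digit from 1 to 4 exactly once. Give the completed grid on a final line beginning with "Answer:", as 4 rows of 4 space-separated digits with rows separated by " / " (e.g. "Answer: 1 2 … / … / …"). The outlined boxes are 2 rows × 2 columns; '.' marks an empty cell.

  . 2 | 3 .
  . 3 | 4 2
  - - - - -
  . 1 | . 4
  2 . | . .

Step 1. [r1c4∈{1}] only 1 remains possible at r1c4, so r1c4=1.
Step 2. [r2c1∈{1}] nothing but 1 survives at r2c1. So r2c1=1.
Step 3. [r4c2∈{4}] nothing but 4 survives at r4c2 ⇒ r4c2=4.
Step 4. [r3c1∈{3}] r3c1's peers cover all but 3 ⇒ r3c1=3.
Step 5. [r4c3∈{1}] r4c3's peers cover all but 1 ⇒ r4c3=1.
Step 6. [r3c3∈{2}] nothing but 2 survives at r3c3, so r3c3=2.
Step 7. [r4c4∈{3}] r4c4 has the single candidate 3. So r4c4=3.
Step 8. [r1c1∈{4}] r1c1 has the single candidate 4 ⇒ r1c1=4.

Answer: 4 2 3 1 / 1 3 4 2 / 3 1 2 4 / 2 4 1 3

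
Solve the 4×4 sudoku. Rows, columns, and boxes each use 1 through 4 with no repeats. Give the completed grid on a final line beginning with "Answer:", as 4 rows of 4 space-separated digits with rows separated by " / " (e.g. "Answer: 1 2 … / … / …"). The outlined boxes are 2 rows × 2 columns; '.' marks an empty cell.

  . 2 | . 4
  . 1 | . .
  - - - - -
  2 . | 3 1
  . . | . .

Step 1. [r4c3∈{2,4}] r4c3 is the only open cell in col 3 admitting 4 ⇒ r4c3=4.
Step 2. [r1c1∈{3}] nothing but 3 survives at r1c1. So r1c1=3.
Step 3. [r4c4∈{2}] only 2 remains possible at r4c4. So r4c4=2.
Step 4. [r2c4∈{3}] r2c4's peers cover all but 3 ⇒ r2c4=3.
Step 5. [r4c1∈{1}] only 1 remains possible at r4c1, so r4c1=1.
Step 6. [r1c3∈{1}] r1c3's peers cover all but 1, so r1c3=1.
Step 7. [r3c2∈{4}] r3c2 has the single candidate 4, so r3c2=4.
Step 8. [r4c2∈{3}] r4c2 has the single candidate 3 ⇒ r4c2=3.
Step 9. [r2c1∈{4}] only 4 remains possible at r2c1, so r2c1=4.
Step 10. [r2c3∈{2}] r2c3's peers cover all but 2, so r2c3=2.

Answer: 3 2 1 4 / 4 1 2 3 / 2 4 3 1 / 1 3 4 2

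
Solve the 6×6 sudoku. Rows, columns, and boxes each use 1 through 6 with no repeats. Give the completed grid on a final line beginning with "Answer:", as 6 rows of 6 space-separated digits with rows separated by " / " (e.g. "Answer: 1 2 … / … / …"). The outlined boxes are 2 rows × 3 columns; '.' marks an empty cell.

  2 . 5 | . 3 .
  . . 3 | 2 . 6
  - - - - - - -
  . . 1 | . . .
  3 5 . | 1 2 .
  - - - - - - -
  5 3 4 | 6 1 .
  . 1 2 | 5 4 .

Step 1. [r1c4∈{4}] r1c4 is down to just 4. So r1c4=4.
Step 2. [r3c6∈{3,4,5}] col 6 places 5 nowhere but r3c6. So r3c6=5.
Step 3. [r2c2∈{4}] only 4 remains possible at r2c2. So r2c2=4.
Step 4. [r4c3∈{6}] r4c3 is down to just 6. So r4c3=6.
Step 5. [r2c1∈{1}] nothing but 1 survives at r2c1 ⇒ r2c1=1.
Step 6. [r3c2∈{2}] nothing but 2 survives at r3c2 ⇒ r3c2=2.
Step 7. [r3c1∈{4}] r3c1's peers cover all but 4, so r3c1=4.
Step 8. [r1c2∈{6}] r1c2 has the single candidate 6, so r1c2=6.
Step 9. [r2c5∈{5}] only 5 remains possible at r2c5 ⇒ r2c5=5.
Step 10. [r6c1∈{6}] r6c1 has the single candidate 6, so r6c1=6.
Step 11. [r3c5∈{6}] r3c5 is down to just 6, so r3c5=6.
Step 12. [r4c6∈{4}] only 4 remains possible at r4c6. So r4c6=4.
Step 13. [r5c6∈{2}] only 2 remains possible at r5c6. So r5c6=2.
Step 14. [r1c6∈{1}] r1c6 has the single candidate 1 ⇒ r1c6=1.
Step 15. [r3c4∈{3}] r3c4 has the single candidate 3. So r3c4=3.
Step 16. [r6c6∈{3}] r6c6 has the single candidate 3, so r6c6=3.

Answer: 2 6 5 4 3 1 / 1 4 3 2 5 6 / 4 2 1 3 6 5 / 3 5 6 1 2 4 / 5 3 4 6 1 2 / 6 1 2 5 4 3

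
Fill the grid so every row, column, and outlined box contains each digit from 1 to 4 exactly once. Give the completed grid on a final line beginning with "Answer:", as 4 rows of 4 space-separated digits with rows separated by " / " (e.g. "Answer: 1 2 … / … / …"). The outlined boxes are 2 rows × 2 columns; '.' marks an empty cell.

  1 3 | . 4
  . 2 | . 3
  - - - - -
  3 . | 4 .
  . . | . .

Step 1. [r3c4∈{1,2}] 2 has one home in row 3: r3c4, so r3c4=2.
Step 2. [r4c4∈{1}] r4c4 is down to just 1 ⇒ r4c4=1.
Step 3. [r4c2∈{4}] r4c2's peers cover all but 4 ⇒ r4c2=4.
Step 4. [r1c3∈{2}] r1c3 is down to just 2. So r1c3=2.
Step 5. [r4c3∈{3}] r4c3 is down to just 3 ⇒ r4c3=3.
Step 6. [r4c1∈{2}] r4c1's peers cover all but 2, so r4c1=2.
Step 7. [r2c1∈{4}] r2c1 has the single candidate 4. So r2c1=4.
Step 8. [r2c3∈{1}] r2c3 is down to just 1. So r2c3=1.
Step 9. [r3c2∈{1}] r3c2's peers cover all but 1 ⇒ r3c2=1.

Answer: 1 3 2 4 / 4 2 1 3 / 3 1 4 2 / 2 4 3 1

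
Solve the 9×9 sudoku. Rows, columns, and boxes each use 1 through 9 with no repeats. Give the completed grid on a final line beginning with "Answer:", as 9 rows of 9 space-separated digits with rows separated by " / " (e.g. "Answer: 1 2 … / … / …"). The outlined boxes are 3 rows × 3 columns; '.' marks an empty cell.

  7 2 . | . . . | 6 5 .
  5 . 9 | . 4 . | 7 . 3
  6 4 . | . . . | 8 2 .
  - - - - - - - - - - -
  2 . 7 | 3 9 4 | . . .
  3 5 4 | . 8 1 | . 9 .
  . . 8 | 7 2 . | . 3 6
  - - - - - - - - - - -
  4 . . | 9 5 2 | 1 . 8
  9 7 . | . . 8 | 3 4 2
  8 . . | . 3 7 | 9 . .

Step 1. [r1c5∈{1}] only 1 remains possible at r1c5, so r1c5=1.
Step 2. [r9c8∈{6}] nothing but 6 survives at r9c8, so r9c8=6.
Step 3. [r9c2∈{1}] r9c2 is down to just 1. So r9c2=1.
Step 4. [r1c3∈{3}] r1c3's peers cover all but 3 ⇒ r1c3=3.
Step 5. [r3c6∈{3,5,9}] row 3 places 3 nowhere but r3c6, so r3c6=3.
Step 6. [r5c4∈{6}] r5c4 is down to just 6 ⇒ r5c4=6.
Step 7. [r8c3∈{5,6}] in row 8, 5 fits only at r8c3, so r8c3=5.
Step 8. [r2c8∈{1}] r2c8 has the single candidate 1. So r2c8=1.
Step 9. [r4c7∈{5}] r4c7 is down to just 5. So r4c7=5.
Step 10. [r7c3∈{6}] r7c3 has the single candidate 6. So r7c3=6.
Step 11. [r1c4∈{8}] r1c4's peers cover all but 8 ⇒ r1c4=8.
Step 12. [r3c9∈{9}] r3c9's peers cover all but 9 ⇒ r3c9=9.
Step 13. [r1c9∈{4}] only 4 remains possible at r1c9. So r1c9=4.
Step 14. [r2c4∈{2}] r2c4 is down to just 2 ⇒ r2c4=2.
Step 15. [r2c6∈{6}] nothing but 6 survives at r2c6. So r2c6=6.
Step 16. [r6c1∈{1}] r6c1's peers cover all but 1 ⇒ r6c1=1.
Step 17. [r9c3∈{2}] nothing but 2 survives at r9c3. So r9c3=2.
Step 18. [r4c2∈{6}] r4c2 has the single candidate 6. So r4c2=6.
Step 19. [r7c2∈{3}] r7c2's peers cover all but 3, so r7c2=3.
Step 20. [r4c9∈{1}] only 1 remains possible at r4c9 ⇒ r4c9=1.
Step 21. [r6c7∈{4}] r6c7 has the single candidate 4. So r6c7=4.
Step 22. [r8c5∈{6}] r8c5 has the single candidate 6, so r8c5=6.
Step 23. [r1c6∈{9}] r1c6's peers cover all but 9 ⇒ r1c6=9.
Step 24. [r9c9∈{5}] r9c9 has the single candidate 5 ⇒ r9c9=5.
Step 25. [r6c2∈{9}] r6c2 has the single candidate 9. So r6c2=9.
Step 26. [r5c9∈{7}] r5c9 is down to just 7. So r5c9=7.
Step 27. [r3c5∈{7}] only 7 remains possible at r3c5, so r3c5=7.
Step 28. [r5c7∈{2}] only 2 remains possible at r5c7 ⇒ r5c7=2.
Step 29. [r3c3∈{1}] nothing but 1 survives at r3c3 ⇒ r3c3=1.
Step 30. [r9c4∈{4}] r9c4 is down to just 4, so r9c4=4.
Step 31. [r7c8∈{7}] r7c8 is down to just 7, so r7c8=7.
Step 32. [r2c2∈{8}] only 8 remains possible at r2c2, so r2c2=8.
Step 33. [r6c6∈{5}] r6c6 has the single candidate 5. So r6c6=5.
Step 34. [r4c8∈{8}] r4c8 is down to just 8. So r4c8=8.
Step 35. [r8c4∈{1}] nothing but 1 survives at r8c4. So r8c4=1.
Step 36. [r3c4∈{5}] nothing but 5 survives at r3c4. So r3c4=5.

Answer: 7 2 3 8 1 9 6 5 4 / 5 8 9 2 4 6 7 1 3 / 6 4 1 5 7 3 8 2 9 / 2 6 7 3 9 4 5 8 1 / 3 5 4 6 8 1 2 9 7 / 1 9 8 7 2 5 4 3 6 / 4 3 6 9 5 2 1 7 8 / 9 7 5 1 6 8 3 4 2 / 8 1 2 4 3 7 9 6 5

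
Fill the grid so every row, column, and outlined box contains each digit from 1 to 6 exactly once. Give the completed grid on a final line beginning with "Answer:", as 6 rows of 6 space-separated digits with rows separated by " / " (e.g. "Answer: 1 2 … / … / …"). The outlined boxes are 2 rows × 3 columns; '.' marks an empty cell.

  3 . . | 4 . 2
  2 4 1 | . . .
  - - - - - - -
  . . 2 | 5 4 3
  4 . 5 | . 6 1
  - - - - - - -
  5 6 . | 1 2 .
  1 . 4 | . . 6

Step 1. [r6c5∈{3,5}] in row 6, 5 fits only at r6c5, so r6c5=5.
Step 2. [r6c4∈{3}] r6c4's peers cover all but 3. So r6c4=3.
Step 3. [r2c4∈{6}] r2c4's peers cover all but 6, so r2c4=6.
Step 4. [r5c3∈{3}] r5c3's peers cover all but 3. So r5c3=3.
Step 5. [r1c2∈{5}] r1c2's peers cover all but 5 ⇒ r1c2=5.
Step 6. [r2c6∈{5}] nothing but 5 survives at r2c6 ⇒ r2c6=5.
Step 7. [r5c6∈{4}] r5c6 has the single candidate 4. So r5c6=4.
Step 8. [r1c3∈{6}] nothing but 6 survives at r1c3. So r1c3=6.
Step 9. [r3c2∈{1}] r3c2's peers cover all but 1, so r3c2=1.
Step 10. [r4c2∈{3}] r4c2 is down to just 3, so r4c2=3.
Step 11. [r1c5∈{1}] r1c5 is down to just 1 ⇒ r1c5=1.
Step 12. [r4c4∈{2}] r4c4's peers cover all but 2, so r4c4=2.
Step 13. [r2c5∈{3}] r2c5 is down to just 3 ⇒ r2c5=3.
Step 14. [r6c2∈{2}] nothing but 2 survives at r6c2. So r6c2=2.
Step 15. [r3c1∈{6}] r3c1 is down to just 6. So r3c1=6.

Answer: 3 5 6 4 1 2 / 2 4 1 6 3 5 / 6 1 2 5 4 3 / 4 3 5 2 6 1 / 5 6 3 1 2 4 / 1 2 4 3 5 6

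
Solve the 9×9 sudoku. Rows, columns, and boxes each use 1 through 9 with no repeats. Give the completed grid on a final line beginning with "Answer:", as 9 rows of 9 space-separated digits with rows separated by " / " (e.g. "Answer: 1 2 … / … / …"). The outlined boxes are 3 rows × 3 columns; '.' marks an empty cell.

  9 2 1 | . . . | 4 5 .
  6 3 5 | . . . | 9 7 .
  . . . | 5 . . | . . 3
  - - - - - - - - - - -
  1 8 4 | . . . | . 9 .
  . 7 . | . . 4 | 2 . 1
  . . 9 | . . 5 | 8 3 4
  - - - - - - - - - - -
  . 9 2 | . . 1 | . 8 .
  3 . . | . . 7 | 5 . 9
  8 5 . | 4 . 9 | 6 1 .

Step 1. [r3c5∈{1,2,4,6,7,8,9}] across row 3, 9 lands solely at r3c5, so r3c5=9.
Step 2. [r9c5∈{2,3}] across row 9, 3 lands solely at r9c5. So r9c5=3.
Step 3. [r7c4∈{6}] r7c4's peers cover all but 6. So r7c4=6.
Step 4. [r5c8∈{6}] r5c8 has the single candidate 6, so r5c8=6.
Step 5. [r3c6∈{2,6,8}] across row 3, 6 lands solely at r3c6 ⇒ r3c6=6.
Step 6. [r4c7∈{7}] r4c7's peers cover all but 7 ⇒ r4c7=7.
Step 7. [r5c5∈{8}] only 8 remains possible at r5c5 ⇒ r5c5=8.
Step 8. [r8c5∈{2}] only 2 remains possible at r8c5. So r8c5=2.
Step 9. [r9c3∈{7}] r9c3 is down to just 7. So r9c3=7.
Step 10. [r6c2∈{6}] r6c2 has the single candidate 6 ⇒ r6c2=6.
Step 11. [r3c2∈{4}] r3c2 has the single candidate 4. So r3c2=4.
Step 12. [r1c5∈{7}] nothing but 7 survives at r1c5. So r1c5=7.
Step 13. [r8c4∈{8}] only 8 remains possible at r8c4. So r8c4=8.
Step 14. [r1c4∈{3}] r1c4's peers cover all but 3 ⇒ r1c4=3.
Step 15. [r4c4∈{2}] r4c4's peers cover all but 2. So r4c4=2.
Step 16. [r2c4∈{1}] nothing but 1 survives at r2c4, so r2c4=1.
Step 17. [r1c6∈{8}] r1c6 is down to just 8, so r1c6=8.
Step 18. [r2c6∈{2}] only 2 remains possible at r2c6, so r2c6=2.
Step 19. [r3c7∈{1}] r3c7's peers cover all but 1 ⇒ r3c7=1.
Step 20. [r4c6∈{3}] only 3 remains possible at r4c6 ⇒ r4c6=3.
Step 21. [r2c5∈{4}] r2c5's peers cover all but 4 ⇒ r2c5=4.
Step 22. [r1c9∈{6}] r1c9 has the single candidate 6. So r1c9=6.
Step 23. [r6c1∈{2}] r6c1 has the single candidate 2. So r6c1=2.
Step 24. [r3c8∈{2}] r3c8 has the single candidate 2. So r3c8=2.
Step 25. [r8c3∈{6}] r8c3's peers cover all but 6, so r8c3=6.
Step 26. [r9c9∈{2}] nothing but 2 survives at r9c9. So r9c9=2.
Step 27. [r6c5∈{1}] r6c5's peers cover all but 1 ⇒ r6c5=1.
Step 28. [r3c3∈{8}] only 8 remains possible at r3c3, so r3c3=8.
Step 29. [r7c1∈{4}] r7c1 has the single candidate 4. So r7c1=4.
Step 30. [r7c5∈{5}] nothing but 5 survives at r7c5, so r7c5=5.
Step 31. [r3c1∈{7}] r3c1's peers cover all but 7 ⇒ r3c1=7.
Step 32. [r6c4∈{7}] r6c4 is down to just 7, so r6c4=7.
Step 33. [r5c1∈{5}] r5c1's peers cover all but 5, so r5c1=5.
Step 34. [r5c4∈{9}] r5c4's peers cover all but 9, so r5c4=9.
Step 35. [r7c9∈{7}] only 7 remains possible at r7c9. So r7c9=7.
Step 36. [r4c9∈{5}] r4c9's peers cover all but 5. So r4c9=5.
Step 37. [r2c9∈{8}] nothing but 8 survives at r2c9. So r2c9=8.
Step 38. [r4c5∈{6}] r4c5's peers cover all but 6, so r4c5=6.
Step 39. [r7c7∈{3}] only 3 remains possible at r7c7, so r7c7=3.
Step 40. [r8c8∈{4}] r8c8 is down to just 4, so r8c8=4.
Step 41. [r5c3∈{3}] r5c3's peers cover all but 3, so r5c3=3.
Step 42. [r8c2∈{1}] r8c2's peers cover all but 1 ⇒ r8c2=1.

Answer: 9 2 1 3 7 8 4 5 6 / 6 3 5 1 4 2 9 7 8 / 7 4 8 5 9 6 1 2 3 / 1 8 4 2 6 3 7 9 5 / 5 7 3 9 8 4 2 6 1 / 2 6 9 7 1 5 8 3 4 / 4 9 2 6 5 1 3 8 7 / 3 1 6 8 2 7 5 4 9 / 8 5 7 4 3 9 6 1 2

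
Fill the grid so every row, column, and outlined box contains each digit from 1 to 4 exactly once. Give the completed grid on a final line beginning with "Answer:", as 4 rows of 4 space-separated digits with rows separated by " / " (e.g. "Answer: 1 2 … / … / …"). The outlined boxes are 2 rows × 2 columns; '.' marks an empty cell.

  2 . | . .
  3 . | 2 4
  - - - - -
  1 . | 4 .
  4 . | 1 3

Step 1. [r4c2∈{2}] r4c2 has the single candidate 2, so r4c2=2.
Step 2. [r1c4∈{1}] only 1 remains possible at r1c4. So r1c4=1.
Step 3. [r3c4∈{2}] r3c4 has the single candidate 2, so r3c4=2.
Step 4. [r1c2∈{4}] r1c2 has the single candidate 4 ⇒ r1c2=4.
Step 5. [r3c2∈{3}] nothing but 3 survives at r3c2, so r3c2=3.
Step 6. [r2c2∈{1}] r2c2 has the single candidate 1 ⇒ r2c2=1.
Step 7. [r1c3∈{3}] r1c3 has the single candidate 3 ⇒ r1c3=3.

Answer: 2 4 3 1 / 3 1 2 4 / 1 3 4 2 / 4 2 1 3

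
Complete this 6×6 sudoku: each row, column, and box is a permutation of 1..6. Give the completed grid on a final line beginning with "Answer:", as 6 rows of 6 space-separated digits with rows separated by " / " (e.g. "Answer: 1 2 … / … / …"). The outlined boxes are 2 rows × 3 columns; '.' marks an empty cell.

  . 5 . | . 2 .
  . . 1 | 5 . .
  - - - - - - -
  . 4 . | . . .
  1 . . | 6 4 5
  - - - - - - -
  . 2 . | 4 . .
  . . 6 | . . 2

Step 1. [r4c2∈{3}] nothing but 3 survives at r4c2 ⇒ r4c2=3.
Step 2. [r1c3∈{3,4}] r1c3 is the only open cell in col 3 admitting 4 ⇒ r1c3=4.
Step 3. [r5c3∈{3,5}] across col 3, 3 lands solely at r5c3. So r5c3=3.
Step 4. [r2c2∈{6}] r2c2 is down to just 6, so r2c2=6.
Step 5. [r2c5∈{3}] r2c5 is down to just 3, so r2c5=3.
Step 6. [r3c5∈{1}] r3c5's peers cover all but 1 ⇒ r3c5=1.
Step 7. [r5c1∈{5}] r5c1's peers cover all but 5. So r5c1=5.
Step 8. [r3c4∈{2,3}] in col 4, 2 fits only at r3c4 ⇒ r3c4=2.
Step 9. [r5c6∈{1,6}] in row 5, 1 fits only at r5c6, so r5c6=1.
Step 10. [r3c1∈{6}] r3c1 has the single candidate 6, so r3c1=6.
Step 11. [r1c4∈{1}] r1c4 has the single candidate 1 ⇒ r1c4=1.
Step 12. [r6c5∈{5}] only 5 remains possible at r6c5. So r6c5=5.
Step 13. [r3c6∈{3}] only 3 remains possible at r3c6, so r3c6=3.
Step 14. [r1c1∈{3}] r1c1's peers cover all but 3. So r1c1=3.
Step 15. [r6c4∈{3}] nothing but 3 survives at r6c4. So r6c4=3.
Step 16. [r3c3∈{5}] nothing but 5 survives at r3c3, so r3c3=5.
Step 17. [r2c1∈{2}] r2c1 has the single candidate 2 ⇒ r2c1=2.
Step 18. [r4c3∈{2}] r4c3's peers cover all but 2 ⇒ r4c3=2.
Step 19. [r5c5∈{6}] r5c5 is down to just 6. So r5c5=6.
Step 20. [r6c2∈{1}] nothing but 1 survives at r6c2 ⇒ r6c2=1.
Step 21. [r1c6∈{6}] r1c6 has the single candidate 6. So r1c6=6.
Step 22. [r6c1∈{4}] r6c1 has the single candidate 4 ⇒ r6c1=4.
Step 23. [r2c6∈{4}] r2c6 has the single candidate 4. So r2c6=4.

Answer: 3 5 4 1 2 6 / 2 6 1 5 3 4 / 6 4 5 2 1 3 / 1 3 2 6 4 5 / 5 2 3 4 6 1 / 4 1 6 3 5 2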